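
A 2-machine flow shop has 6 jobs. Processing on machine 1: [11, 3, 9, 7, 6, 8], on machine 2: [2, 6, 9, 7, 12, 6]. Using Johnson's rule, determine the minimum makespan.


Apply Johnson's rule:
  Group 1 (a <= b): [(2, 3, 6), (5, 6, 12), (4, 7, 7), (3, 9, 9)]
  Group 2 (a > b): [(6, 8, 6), (1, 11, 2)]
Optimal job order: [2, 5, 4, 3, 6, 1]
Schedule:
  Job 2: M1 done at 3, M2 done at 9
  Job 5: M1 done at 9, M2 done at 21
  Job 4: M1 done at 16, M2 done at 28
  Job 3: M1 done at 25, M2 done at 37
  Job 6: M1 done at 33, M2 done at 43
  Job 1: M1 done at 44, M2 done at 46
Makespan = 46

46


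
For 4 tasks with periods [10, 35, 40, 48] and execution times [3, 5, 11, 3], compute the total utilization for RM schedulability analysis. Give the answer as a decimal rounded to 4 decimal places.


Compute individual utilizations (exact fractions):
  Task 1: C/T = 3/10 (approx. 0.3)
  Task 2: C/T = 5/35 = 1/7 (approx. 0.1429)
  Task 3: C/T = 11/40 (approx. 0.275)
  Task 4: C/T = 3/48 = 1/16 (approx. 0.0625)
Total utilization U = 3/10 + 1/7 + 11/40 + 1/16 = 437/560
Rounded to 4 decimal places: U = 0.7804
RM (Liu & Layland) bound for 4 tasks = 0.756828; compare with U = 437/560 (approx. 0.780357)
bound < U <= 1, so the RM sufficient condition is not met (inconclusive; an exact test such as response-time analysis is needed).

0.7804


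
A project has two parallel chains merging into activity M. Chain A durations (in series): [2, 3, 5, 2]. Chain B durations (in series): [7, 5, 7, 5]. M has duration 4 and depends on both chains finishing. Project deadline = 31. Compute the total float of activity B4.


Forward pass: ES(B4) = sum of predecessors on chain B = 19
EF = ES + duration = 19 + 5 = 24
Backward pass: LF(M) = deadline = 31; LS(M) = 31 - 4 = 27
LF(B4) = LS(M) - sum(successors on chain B) = 27 - 0 = 27
LS = LF - duration = 27 - 5 = 22
Total float = LS - ES = 22 - 19 = 3

3


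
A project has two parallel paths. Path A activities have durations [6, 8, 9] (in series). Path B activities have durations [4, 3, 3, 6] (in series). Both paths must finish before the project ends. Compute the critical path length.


Path A total = 6 + 8 + 9 = 23
Path B total = 4 + 3 + 3 + 6 = 16
Critical path = longest path = max(23, 16) = 23

23


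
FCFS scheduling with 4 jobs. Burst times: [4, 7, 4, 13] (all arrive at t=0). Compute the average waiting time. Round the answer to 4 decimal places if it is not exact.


FCFS order (as given): [4, 7, 4, 13]
Waiting times:
  Job 1: wait = 0
  Job 2: wait = 4
  Job 3: wait = 11
  Job 4: wait = 15
Sum of waiting times = 30
Average waiting time = 30/4 = 7.5

7.5


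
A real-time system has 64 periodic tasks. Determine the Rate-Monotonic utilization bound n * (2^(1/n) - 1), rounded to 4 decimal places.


Compute 2^(1/64) = 1.0108892861
Subtract 1: 1.0108892861 - 1 = 0.0108892861
Multiply by n: 64 * 0.0108892861 = 0.6969143104
Round to 4 dp: 0.6969

0.6969


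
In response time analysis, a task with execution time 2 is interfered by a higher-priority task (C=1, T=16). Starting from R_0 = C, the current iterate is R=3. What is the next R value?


R_next = C + ceil(R_prev / T_hp) * C_hp
ceil(3 / 16) = ceil(0.1875) = 1
Interference = 1 * 1 = 1
R_next = 2 + 1 = 3
R_next = R_prev, so the iteration has converged (response time = 3).

3


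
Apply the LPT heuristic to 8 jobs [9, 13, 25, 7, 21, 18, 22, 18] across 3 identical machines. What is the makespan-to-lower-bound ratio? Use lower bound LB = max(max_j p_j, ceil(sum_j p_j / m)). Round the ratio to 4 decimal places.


LPT order: [25, 22, 21, 18, 18, 13, 9, 7]
Machine loads after assignment: [47, 40, 46]
LPT makespan = 47
Lower bound = max(max_job, ceil(total/3)) = max(25, 45) = 45
Ratio = 47 / 45 = 1.0444

1.0444


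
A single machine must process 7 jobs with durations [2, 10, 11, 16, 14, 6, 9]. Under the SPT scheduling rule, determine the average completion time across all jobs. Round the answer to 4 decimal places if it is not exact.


Sort jobs by processing time (SPT order): [2, 6, 9, 10, 11, 14, 16]
Compute completion times sequentially:
  Job 1: processing = 2, completes at 2
  Job 2: processing = 6, completes at 8
  Job 3: processing = 9, completes at 17
  Job 4: processing = 10, completes at 27
  Job 5: processing = 11, completes at 38
  Job 6: processing = 14, completes at 52
  Job 7: processing = 16, completes at 68
Sum of completion times = 212
Average completion time = 212/7 = 30.2857

30.2857


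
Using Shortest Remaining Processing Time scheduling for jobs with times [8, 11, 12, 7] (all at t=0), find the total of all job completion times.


Since all jobs arrive at t=0, SRPT equals SPT ordering.
SPT order: [7, 8, 11, 12]
Completion times:
  Job 1: p=7, C=7
  Job 2: p=8, C=15
  Job 3: p=11, C=26
  Job 4: p=12, C=38
Total completion time = 7 + 15 + 26 + 38 = 86

86


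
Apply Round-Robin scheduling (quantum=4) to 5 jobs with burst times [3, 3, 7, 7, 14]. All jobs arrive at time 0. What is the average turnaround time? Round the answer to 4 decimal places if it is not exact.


Time quantum = 4
Execution trace:
  J1 runs 3 units, time = 3
  J2 runs 3 units, time = 6
  J3 runs 4 units, time = 10
  J4 runs 4 units, time = 14
  J5 runs 4 units, time = 18
  J3 runs 3 units, time = 21
  J4 runs 3 units, time = 24
  J5 runs 4 units, time = 28
  J5 runs 4 units, time = 32
  J5 runs 2 units, time = 34
Finish times: [3, 6, 21, 24, 34]
Average turnaround = 88/5 = 17.6

17.6


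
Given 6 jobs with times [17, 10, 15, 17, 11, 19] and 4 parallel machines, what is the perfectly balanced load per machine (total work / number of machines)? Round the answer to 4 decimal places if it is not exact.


Total processing time = 17 + 10 + 15 + 17 + 11 + 19 = 89
Number of machines = 4
Ideal balanced load = 89 / 4 = 22.25

22.25


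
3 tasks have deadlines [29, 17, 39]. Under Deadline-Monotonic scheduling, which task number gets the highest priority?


Sort tasks by relative deadline (ascending):
  Task 2: deadline = 17
  Task 1: deadline = 29
  Task 3: deadline = 39
Priority order (highest first): [2, 1, 3]
Highest priority task = 2

2


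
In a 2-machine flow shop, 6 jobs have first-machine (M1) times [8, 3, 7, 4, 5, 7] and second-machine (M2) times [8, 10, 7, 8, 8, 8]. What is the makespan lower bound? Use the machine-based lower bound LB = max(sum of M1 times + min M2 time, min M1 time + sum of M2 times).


LB1 = sum(M1 times) + min(M2 times) = 34 + 7 = 41
LB2 = min(M1 times) + sum(M2 times) = 3 + 49 = 52
Lower bound = max(LB1, LB2) = max(41, 52) = 52

52


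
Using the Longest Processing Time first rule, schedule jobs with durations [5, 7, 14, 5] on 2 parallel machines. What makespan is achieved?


Sort jobs in decreasing order (LPT): [14, 7, 5, 5]
Assign each job to the least loaded machine:
  Machine 1: jobs [14], load = 14
  Machine 2: jobs [7, 5, 5], load = 17
Makespan = max load = 17

17


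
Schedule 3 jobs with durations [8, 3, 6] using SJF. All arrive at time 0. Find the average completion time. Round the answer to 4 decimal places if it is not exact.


SJF order (ascending): [3, 6, 8]
Completion times:
  Job 1: burst=3, C=3
  Job 2: burst=6, C=9
  Job 3: burst=8, C=17
Average completion = 29/3 = 9.6667

9.6667


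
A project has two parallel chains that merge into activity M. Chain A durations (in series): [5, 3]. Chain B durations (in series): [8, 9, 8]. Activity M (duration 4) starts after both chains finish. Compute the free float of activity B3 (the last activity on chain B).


ES(B3) = sum of predecessors on chain B = 17
EF(B3) = ES + duration = 17 + 8 = 25
Successor of B3 is M. ES(M) = max(sum(A), sum(B)) = max(8, 25) = 25
Free float = ES(successor) - EF(current) = 25 - 25 = 0

0


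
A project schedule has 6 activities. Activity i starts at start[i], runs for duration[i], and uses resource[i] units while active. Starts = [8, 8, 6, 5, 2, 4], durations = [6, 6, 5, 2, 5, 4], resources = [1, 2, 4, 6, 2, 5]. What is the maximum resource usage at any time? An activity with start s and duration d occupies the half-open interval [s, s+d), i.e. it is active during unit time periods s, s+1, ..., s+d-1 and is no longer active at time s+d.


Each activity i is active on [start_i, start_i + duration_i).
Compute total resource usage per time slot:
  t=0: active resources = [], total = 0
  t=1: active resources = [], total = 0
  t=2: active resources = [2], total = 2
  t=3: active resources = [2], total = 2
  t=4: active resources = [2, 5], total = 7
  t=5: active resources = [6, 2, 5], total = 13
  t=6: active resources = [4, 6, 2, 5], total = 17
  t=7: active resources = [4, 5], total = 9
  t=8: active resources = [1, 2, 4], total = 7
  t=9: active resources = [1, 2, 4], total = 7
  t=10: active resources = [1, 2, 4], total = 7
  t=11: active resources = [1, 2], total = 3
  t=12: active resources = [1, 2], total = 3
  t=13: active resources = [1, 2], total = 3
Peak resource demand = 17

17


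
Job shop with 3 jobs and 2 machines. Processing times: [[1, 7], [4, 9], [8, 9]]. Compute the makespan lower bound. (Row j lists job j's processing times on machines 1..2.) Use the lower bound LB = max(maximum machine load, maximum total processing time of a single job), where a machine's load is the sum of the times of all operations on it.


Machine loads:
  Machine 1: 1 + 4 + 8 = 13
  Machine 2: 7 + 9 + 9 = 25
Max machine load = 25
Job totals:
  Job 1: 8
  Job 2: 13
  Job 3: 17
Max job total = 17
Lower bound = max(25, 17) = 25

25


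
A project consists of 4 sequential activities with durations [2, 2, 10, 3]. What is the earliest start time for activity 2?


Activity 2 starts after activities 1 through 1 complete.
Predecessor durations: [2]
ES = 2 = 2

2


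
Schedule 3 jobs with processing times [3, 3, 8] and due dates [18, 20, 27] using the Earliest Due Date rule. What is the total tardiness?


Sort by due date (EDD order): [(3, 18), (3, 20), (8, 27)]
Compute completion times and tardiness:
  Job 1: p=3, d=18, C=3, tardiness=max(0,3-18)=0
  Job 2: p=3, d=20, C=6, tardiness=max(0,6-20)=0
  Job 3: p=8, d=27, C=14, tardiness=max(0,14-27)=0
Total tardiness = 0

0


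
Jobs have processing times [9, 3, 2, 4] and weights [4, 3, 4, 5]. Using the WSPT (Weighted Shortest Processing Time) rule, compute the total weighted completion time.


Compute p/w ratios and sort ascending (WSPT): [(2, 4), (4, 5), (3, 3), (9, 4)]
Compute weighted completion times:
  Job (p=2,w=4): C=2, w*C=4*2=8
  Job (p=4,w=5): C=6, w*C=5*6=30
  Job (p=3,w=3): C=9, w*C=3*9=27
  Job (p=9,w=4): C=18, w*C=4*18=72
Total weighted completion time = 137

137


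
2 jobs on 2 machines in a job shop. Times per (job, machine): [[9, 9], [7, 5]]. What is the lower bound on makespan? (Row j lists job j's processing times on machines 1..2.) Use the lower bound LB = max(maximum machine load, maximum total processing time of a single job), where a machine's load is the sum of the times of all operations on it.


Machine loads:
  Machine 1: 9 + 7 = 16
  Machine 2: 9 + 5 = 14
Max machine load = 16
Job totals:
  Job 1: 18
  Job 2: 12
Max job total = 18
Lower bound = max(16, 18) = 18

18


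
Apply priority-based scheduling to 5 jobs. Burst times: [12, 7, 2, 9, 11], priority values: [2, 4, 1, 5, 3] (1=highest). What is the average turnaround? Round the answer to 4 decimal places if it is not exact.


Sort by priority (ascending = highest first):
Order: [(1, 2), (2, 12), (3, 11), (4, 7), (5, 9)]
Completion times:
  Priority 1, burst=2, C=2
  Priority 2, burst=12, C=14
  Priority 3, burst=11, C=25
  Priority 4, burst=7, C=32
  Priority 5, burst=9, C=41
Average turnaround = 114/5 = 22.8

22.8


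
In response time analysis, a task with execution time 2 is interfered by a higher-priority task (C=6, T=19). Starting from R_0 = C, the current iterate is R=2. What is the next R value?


R_next = C + ceil(R_prev / T_hp) * C_hp
ceil(2 / 19) = ceil(0.1053) = 1
Interference = 1 * 6 = 6
R_next = 2 + 6 = 8

8


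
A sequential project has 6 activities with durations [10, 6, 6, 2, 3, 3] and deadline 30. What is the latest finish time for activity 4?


LF(activity 4) = deadline - sum of successor durations
Successors: activities 5 through 6 with durations [3, 3]
Sum of successor durations = 6
LF = 30 - 6 = 24

24


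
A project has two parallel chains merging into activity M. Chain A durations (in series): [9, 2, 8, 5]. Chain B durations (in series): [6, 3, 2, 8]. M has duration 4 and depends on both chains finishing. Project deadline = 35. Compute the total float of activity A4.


Forward pass: ES(A4) = sum of predecessors on chain A = 19
EF = ES + duration = 19 + 5 = 24
Backward pass: LF(M) = deadline = 35; LS(M) = 35 - 4 = 31
LF(A4) = LS(M) - sum(successors on chain A) = 31 - 0 = 31
LS = LF - duration = 31 - 5 = 26
Total float = LS - ES = 26 - 19 = 7

7


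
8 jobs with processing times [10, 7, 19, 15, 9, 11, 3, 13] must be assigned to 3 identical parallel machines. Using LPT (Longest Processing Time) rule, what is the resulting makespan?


Sort jobs in decreasing order (LPT): [19, 15, 13, 11, 10, 9, 7, 3]
Assign each job to the least loaded machine:
  Machine 1: jobs [19, 9], load = 28
  Machine 2: jobs [15, 10, 3], load = 28
  Machine 3: jobs [13, 11, 7], load = 31
Makespan = max load = 31

31


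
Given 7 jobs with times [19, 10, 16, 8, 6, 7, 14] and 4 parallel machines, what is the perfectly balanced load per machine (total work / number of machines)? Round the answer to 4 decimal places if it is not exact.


Total processing time = 19 + 10 + 16 + 8 + 6 + 7 + 14 = 80
Number of machines = 4
Ideal balanced load = 80 / 4 = 20.0

20.0


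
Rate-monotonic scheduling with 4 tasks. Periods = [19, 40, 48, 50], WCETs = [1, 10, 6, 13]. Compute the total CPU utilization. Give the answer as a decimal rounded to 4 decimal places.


Compute individual utilizations (exact fractions):
  Task 1: C/T = 1/19 (approx. 0.0526)
  Task 2: C/T = 10/40 = 1/4 (approx. 0.25)
  Task 3: C/T = 6/48 = 1/8 (approx. 0.125)
  Task 4: C/T = 13/50 (approx. 0.26)
Total utilization U = 1/19 + 1/4 + 1/8 + 13/50 = 2613/3800
Rounded to 4 decimal places: U = 0.6876
RM (Liu & Layland) bound for 4 tasks = 0.756828; compare with U = 2613/3800 (approx. 0.687632)
U <= bound, so schedulable by RM sufficient condition.

0.6876


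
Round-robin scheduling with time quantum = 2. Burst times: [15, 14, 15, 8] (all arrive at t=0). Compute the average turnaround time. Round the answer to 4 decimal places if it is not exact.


Time quantum = 2
Execution trace:
  J1 runs 2 units, time = 2
  J2 runs 2 units, time = 4
  J3 runs 2 units, time = 6
  J4 runs 2 units, time = 8
  J1 runs 2 units, time = 10
  J2 runs 2 units, time = 12
  J3 runs 2 units, time = 14
  J4 runs 2 units, time = 16
  J1 runs 2 units, time = 18
  J2 runs 2 units, time = 20
  J3 runs 2 units, time = 22
  J4 runs 2 units, time = 24
  J1 runs 2 units, time = 26
  J2 runs 2 units, time = 28
  J3 runs 2 units, time = 30
  J4 runs 2 units, time = 32
  J1 runs 2 units, time = 34
  J2 runs 2 units, time = 36
  J3 runs 2 units, time = 38
  J1 runs 2 units, time = 40
  J2 runs 2 units, time = 42
  J3 runs 2 units, time = 44
  J1 runs 2 units, time = 46
  J2 runs 2 units, time = 48
  J3 runs 2 units, time = 50
  J1 runs 1 units, time = 51
  J3 runs 1 units, time = 52
Finish times: [51, 48, 52, 32]
Average turnaround = 183/4 = 45.75

45.75


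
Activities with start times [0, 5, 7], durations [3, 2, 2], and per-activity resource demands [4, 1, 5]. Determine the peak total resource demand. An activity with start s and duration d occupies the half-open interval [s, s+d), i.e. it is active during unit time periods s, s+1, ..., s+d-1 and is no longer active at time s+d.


Each activity i is active on [start_i, start_i + duration_i).
Compute total resource usage per time slot:
  t=0: active resources = [4], total = 4
  t=1: active resources = [4], total = 4
  t=2: active resources = [4], total = 4
  t=3: active resources = [], total = 0
  t=4: active resources = [], total = 0
  t=5: active resources = [1], total = 1
  t=6: active resources = [1], total = 1
  t=7: active resources = [5], total = 5
  t=8: active resources = [5], total = 5
Peak resource demand = 5

5


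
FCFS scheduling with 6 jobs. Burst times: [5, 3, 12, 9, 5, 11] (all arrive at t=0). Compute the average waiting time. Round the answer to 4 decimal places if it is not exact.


FCFS order (as given): [5, 3, 12, 9, 5, 11]
Waiting times:
  Job 1: wait = 0
  Job 2: wait = 5
  Job 3: wait = 8
  Job 4: wait = 20
  Job 5: wait = 29
  Job 6: wait = 34
Sum of waiting times = 96
Average waiting time = 96/6 = 16.0

16.0


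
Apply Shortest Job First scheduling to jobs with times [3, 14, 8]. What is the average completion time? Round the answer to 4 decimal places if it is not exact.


SJF order (ascending): [3, 8, 14]
Completion times:
  Job 1: burst=3, C=3
  Job 2: burst=8, C=11
  Job 3: burst=14, C=25
Average completion = 39/3 = 13.0

13.0


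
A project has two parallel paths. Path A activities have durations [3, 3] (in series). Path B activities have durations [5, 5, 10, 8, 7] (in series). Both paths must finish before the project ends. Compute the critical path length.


Path A total = 3 + 3 = 6
Path B total = 5 + 5 + 10 + 8 + 7 = 35
Critical path = longest path = max(6, 35) = 35

35


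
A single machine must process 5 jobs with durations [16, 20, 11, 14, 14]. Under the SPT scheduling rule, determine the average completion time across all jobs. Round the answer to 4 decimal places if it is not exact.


Sort jobs by processing time (SPT order): [11, 14, 14, 16, 20]
Compute completion times sequentially:
  Job 1: processing = 11, completes at 11
  Job 2: processing = 14, completes at 25
  Job 3: processing = 14, completes at 39
  Job 4: processing = 16, completes at 55
  Job 5: processing = 20, completes at 75
Sum of completion times = 205
Average completion time = 205/5 = 41.0

41.0


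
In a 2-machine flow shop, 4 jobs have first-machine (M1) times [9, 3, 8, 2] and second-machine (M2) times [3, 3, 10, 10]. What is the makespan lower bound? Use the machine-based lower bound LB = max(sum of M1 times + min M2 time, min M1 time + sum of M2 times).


LB1 = sum(M1 times) + min(M2 times) = 22 + 3 = 25
LB2 = min(M1 times) + sum(M2 times) = 2 + 26 = 28
Lower bound = max(LB1, LB2) = max(25, 28) = 28

28


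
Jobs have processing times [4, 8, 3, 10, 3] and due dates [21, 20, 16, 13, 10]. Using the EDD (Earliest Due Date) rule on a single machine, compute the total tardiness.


Sort by due date (EDD order): [(3, 10), (10, 13), (3, 16), (8, 20), (4, 21)]
Compute completion times and tardiness:
  Job 1: p=3, d=10, C=3, tardiness=max(0,3-10)=0
  Job 2: p=10, d=13, C=13, tardiness=max(0,13-13)=0
  Job 3: p=3, d=16, C=16, tardiness=max(0,16-16)=0
  Job 4: p=8, d=20, C=24, tardiness=max(0,24-20)=4
  Job 5: p=4, d=21, C=28, tardiness=max(0,28-21)=7
Total tardiness = 11

11


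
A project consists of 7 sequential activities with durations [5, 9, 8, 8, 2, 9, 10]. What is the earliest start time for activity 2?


Activity 2 starts after activities 1 through 1 complete.
Predecessor durations: [5]
ES = 5 = 5

5


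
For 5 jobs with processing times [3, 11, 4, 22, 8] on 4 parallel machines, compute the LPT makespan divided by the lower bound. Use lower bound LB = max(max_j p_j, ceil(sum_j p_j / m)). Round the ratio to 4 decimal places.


LPT order: [22, 11, 8, 4, 3]
Machine loads after assignment: [22, 11, 8, 7]
LPT makespan = 22
Lower bound = max(max_job, ceil(total/4)) = max(22, 12) = 22
Ratio = 22 / 22 = 1.0

1.0


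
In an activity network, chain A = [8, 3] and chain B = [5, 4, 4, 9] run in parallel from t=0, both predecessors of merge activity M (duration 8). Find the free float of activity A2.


ES(A2) = sum of predecessors on chain A = 8
EF(A2) = ES + duration = 8 + 3 = 11
Successor of A2 is M. ES(M) = max(sum(A), sum(B)) = max(11, 22) = 22
Free float = ES(successor) - EF(current) = 22 - 11 = 11

11


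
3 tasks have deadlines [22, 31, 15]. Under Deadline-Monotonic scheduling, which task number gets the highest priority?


Sort tasks by relative deadline (ascending):
  Task 3: deadline = 15
  Task 1: deadline = 22
  Task 2: deadline = 31
Priority order (highest first): [3, 1, 2]
Highest priority task = 3

3


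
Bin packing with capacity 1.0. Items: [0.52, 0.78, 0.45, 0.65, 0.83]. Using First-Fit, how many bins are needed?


Place items sequentially using First-Fit:
  Item 0.52 -> new Bin 1
  Item 0.78 -> new Bin 2
  Item 0.45 -> Bin 1 (now 0.97)
  Item 0.65 -> new Bin 3
  Item 0.83 -> new Bin 4
Total bins used = 4

4


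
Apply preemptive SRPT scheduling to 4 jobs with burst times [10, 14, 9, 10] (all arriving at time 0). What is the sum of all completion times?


Since all jobs arrive at t=0, SRPT equals SPT ordering.
SPT order: [9, 10, 10, 14]
Completion times:
  Job 1: p=9, C=9
  Job 2: p=10, C=19
  Job 3: p=10, C=29
  Job 4: p=14, C=43
Total completion time = 9 + 19 + 29 + 43 = 100

100


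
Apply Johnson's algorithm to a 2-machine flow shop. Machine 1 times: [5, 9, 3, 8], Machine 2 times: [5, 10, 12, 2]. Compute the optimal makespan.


Apply Johnson's rule:
  Group 1 (a <= b): [(3, 3, 12), (1, 5, 5), (2, 9, 10)]
  Group 2 (a > b): [(4, 8, 2)]
Optimal job order: [3, 1, 2, 4]
Schedule:
  Job 3: M1 done at 3, M2 done at 15
  Job 1: M1 done at 8, M2 done at 20
  Job 2: M1 done at 17, M2 done at 30
  Job 4: M1 done at 25, M2 done at 32
Makespan = 32

32


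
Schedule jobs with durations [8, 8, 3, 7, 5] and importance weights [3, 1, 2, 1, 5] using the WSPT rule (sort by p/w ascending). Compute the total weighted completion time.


Compute p/w ratios and sort ascending (WSPT): [(5, 5), (3, 2), (8, 3), (7, 1), (8, 1)]
Compute weighted completion times:
  Job (p=5,w=5): C=5, w*C=5*5=25
  Job (p=3,w=2): C=8, w*C=2*8=16
  Job (p=8,w=3): C=16, w*C=3*16=48
  Job (p=7,w=1): C=23, w*C=1*23=23
  Job (p=8,w=1): C=31, w*C=1*31=31
Total weighted completion time = 143

143


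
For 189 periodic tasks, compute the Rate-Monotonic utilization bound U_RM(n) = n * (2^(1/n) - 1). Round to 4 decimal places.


Compute 2^(1/189) = 1.0036741787
Subtract 1: 1.0036741787 - 1 = 0.0036741787
Multiply by n: 189 * 0.0036741787 = 0.6944197743
Round to 4 dp: 0.6944

0.6944


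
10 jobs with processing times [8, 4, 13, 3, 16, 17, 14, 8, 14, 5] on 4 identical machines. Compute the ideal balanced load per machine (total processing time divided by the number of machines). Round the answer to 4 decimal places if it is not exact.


Total processing time = 8 + 4 + 13 + 3 + 16 + 17 + 14 + 8 + 14 + 5 = 102
Number of machines = 4
Ideal balanced load = 102 / 4 = 25.5

25.5


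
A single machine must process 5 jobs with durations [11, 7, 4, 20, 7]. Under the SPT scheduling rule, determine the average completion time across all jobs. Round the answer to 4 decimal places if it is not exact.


Sort jobs by processing time (SPT order): [4, 7, 7, 11, 20]
Compute completion times sequentially:
  Job 1: processing = 4, completes at 4
  Job 2: processing = 7, completes at 11
  Job 3: processing = 7, completes at 18
  Job 4: processing = 11, completes at 29
  Job 5: processing = 20, completes at 49
Sum of completion times = 111
Average completion time = 111/5 = 22.2

22.2


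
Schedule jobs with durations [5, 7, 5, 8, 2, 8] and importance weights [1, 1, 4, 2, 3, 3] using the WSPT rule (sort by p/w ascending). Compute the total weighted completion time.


Compute p/w ratios and sort ascending (WSPT): [(2, 3), (5, 4), (8, 3), (8, 2), (5, 1), (7, 1)]
Compute weighted completion times:
  Job (p=2,w=3): C=2, w*C=3*2=6
  Job (p=5,w=4): C=7, w*C=4*7=28
  Job (p=8,w=3): C=15, w*C=3*15=45
  Job (p=8,w=2): C=23, w*C=2*23=46
  Job (p=5,w=1): C=28, w*C=1*28=28
  Job (p=7,w=1): C=35, w*C=1*35=35
Total weighted completion time = 188

188


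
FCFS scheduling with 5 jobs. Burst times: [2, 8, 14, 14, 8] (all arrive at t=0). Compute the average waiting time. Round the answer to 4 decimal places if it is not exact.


FCFS order (as given): [2, 8, 14, 14, 8]
Waiting times:
  Job 1: wait = 0
  Job 2: wait = 2
  Job 3: wait = 10
  Job 4: wait = 24
  Job 5: wait = 38
Sum of waiting times = 74
Average waiting time = 74/5 = 14.8

14.8


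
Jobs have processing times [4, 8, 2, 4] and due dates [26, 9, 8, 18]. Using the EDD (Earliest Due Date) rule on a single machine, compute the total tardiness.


Sort by due date (EDD order): [(2, 8), (8, 9), (4, 18), (4, 26)]
Compute completion times and tardiness:
  Job 1: p=2, d=8, C=2, tardiness=max(0,2-8)=0
  Job 2: p=8, d=9, C=10, tardiness=max(0,10-9)=1
  Job 3: p=4, d=18, C=14, tardiness=max(0,14-18)=0
  Job 4: p=4, d=26, C=18, tardiness=max(0,18-26)=0
Total tardiness = 1

1


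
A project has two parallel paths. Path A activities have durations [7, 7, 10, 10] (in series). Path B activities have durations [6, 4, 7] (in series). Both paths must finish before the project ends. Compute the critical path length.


Path A total = 7 + 7 + 10 + 10 = 34
Path B total = 6 + 4 + 7 = 17
Critical path = longest path = max(34, 17) = 34

34


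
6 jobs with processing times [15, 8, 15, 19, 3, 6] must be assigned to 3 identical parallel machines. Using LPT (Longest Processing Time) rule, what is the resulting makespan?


Sort jobs in decreasing order (LPT): [19, 15, 15, 8, 6, 3]
Assign each job to the least loaded machine:
  Machine 1: jobs [19, 3], load = 22
  Machine 2: jobs [15, 8], load = 23
  Machine 3: jobs [15, 6], load = 21
Makespan = max load = 23

23


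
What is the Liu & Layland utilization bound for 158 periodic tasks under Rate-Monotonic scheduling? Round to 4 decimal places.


Compute 2^(1/158) = 1.0043966445
Subtract 1: 1.0043966445 - 1 = 0.0043966445
Multiply by n: 158 * 0.0043966445 = 0.6946698310
Round to 4 dp: 0.6947

0.6947


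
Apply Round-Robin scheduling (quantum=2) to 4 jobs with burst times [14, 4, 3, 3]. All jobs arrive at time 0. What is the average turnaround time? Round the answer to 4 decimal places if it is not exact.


Time quantum = 2
Execution trace:
  J1 runs 2 units, time = 2
  J2 runs 2 units, time = 4
  J3 runs 2 units, time = 6
  J4 runs 2 units, time = 8
  J1 runs 2 units, time = 10
  J2 runs 2 units, time = 12
  J3 runs 1 units, time = 13
  J4 runs 1 units, time = 14
  J1 runs 2 units, time = 16
  J1 runs 2 units, time = 18
  J1 runs 2 units, time = 20
  J1 runs 2 units, time = 22
  J1 runs 2 units, time = 24
Finish times: [24, 12, 13, 14]
Average turnaround = 63/4 = 15.75

15.75


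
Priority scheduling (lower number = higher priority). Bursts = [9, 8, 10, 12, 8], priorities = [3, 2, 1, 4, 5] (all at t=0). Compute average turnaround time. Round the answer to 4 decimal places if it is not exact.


Sort by priority (ascending = highest first):
Order: [(1, 10), (2, 8), (3, 9), (4, 12), (5, 8)]
Completion times:
  Priority 1, burst=10, C=10
  Priority 2, burst=8, C=18
  Priority 3, burst=9, C=27
  Priority 4, burst=12, C=39
  Priority 5, burst=8, C=47
Average turnaround = 141/5 = 28.2

28.2


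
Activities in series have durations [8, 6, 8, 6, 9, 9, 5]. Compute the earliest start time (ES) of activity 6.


Activity 6 starts after activities 1 through 5 complete.
Predecessor durations: [8, 6, 8, 6, 9]
ES = 8 + 6 + 8 + 6 + 9 = 37

37


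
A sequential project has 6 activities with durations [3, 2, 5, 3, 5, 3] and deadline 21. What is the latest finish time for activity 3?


LF(activity 3) = deadline - sum of successor durations
Successors: activities 4 through 6 with durations [3, 5, 3]
Sum of successor durations = 11
LF = 21 - 11 = 10

10


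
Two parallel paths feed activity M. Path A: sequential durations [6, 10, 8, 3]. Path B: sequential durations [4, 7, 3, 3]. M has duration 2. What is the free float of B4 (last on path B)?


ES(B4) = sum of predecessors on chain B = 14
EF(B4) = ES + duration = 14 + 3 = 17
Successor of B4 is M. ES(M) = max(sum(A), sum(B)) = max(27, 17) = 27
Free float = ES(successor) - EF(current) = 27 - 17 = 10

10


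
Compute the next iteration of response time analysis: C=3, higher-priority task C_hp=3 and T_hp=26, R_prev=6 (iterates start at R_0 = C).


R_next = C + ceil(R_prev / T_hp) * C_hp
ceil(6 / 26) = ceil(0.2308) = 1
Interference = 1 * 3 = 3
R_next = 3 + 3 = 6
R_next = R_prev, so the iteration has converged (response time = 6).

6


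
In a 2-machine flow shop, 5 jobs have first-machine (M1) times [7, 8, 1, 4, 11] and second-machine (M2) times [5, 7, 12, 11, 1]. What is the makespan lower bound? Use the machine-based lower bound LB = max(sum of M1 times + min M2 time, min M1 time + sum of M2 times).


LB1 = sum(M1 times) + min(M2 times) = 31 + 1 = 32
LB2 = min(M1 times) + sum(M2 times) = 1 + 36 = 37
Lower bound = max(LB1, LB2) = max(32, 37) = 37

37


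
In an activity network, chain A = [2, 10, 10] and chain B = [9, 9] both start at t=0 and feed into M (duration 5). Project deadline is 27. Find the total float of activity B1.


Forward pass: ES(B1) = sum of predecessors on chain B = 0
EF = ES + duration = 0 + 9 = 9
Backward pass: LF(M) = deadline = 27; LS(M) = 27 - 5 = 22
LF(B1) = LS(M) - sum(successors on chain B) = 22 - 9 = 13
LS = LF - duration = 13 - 9 = 4
Total float = LS - ES = 4 - 0 = 4

4


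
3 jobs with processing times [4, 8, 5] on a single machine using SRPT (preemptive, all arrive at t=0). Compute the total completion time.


Since all jobs arrive at t=0, SRPT equals SPT ordering.
SPT order: [4, 5, 8]
Completion times:
  Job 1: p=4, C=4
  Job 2: p=5, C=9
  Job 3: p=8, C=17
Total completion time = 4 + 9 + 17 = 30

30


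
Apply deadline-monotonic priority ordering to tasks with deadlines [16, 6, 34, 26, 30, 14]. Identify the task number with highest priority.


Sort tasks by relative deadline (ascending):
  Task 2: deadline = 6
  Task 6: deadline = 14
  Task 1: deadline = 16
  Task 4: deadline = 26
  Task 5: deadline = 30
  Task 3: deadline = 34
Priority order (highest first): [2, 6, 1, 4, 5, 3]
Highest priority task = 2

2


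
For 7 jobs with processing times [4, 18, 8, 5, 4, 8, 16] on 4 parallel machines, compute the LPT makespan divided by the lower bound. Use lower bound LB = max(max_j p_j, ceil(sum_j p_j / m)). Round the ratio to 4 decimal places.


LPT order: [18, 16, 8, 8, 5, 4, 4]
Machine loads after assignment: [18, 16, 13, 16]
LPT makespan = 18
Lower bound = max(max_job, ceil(total/4)) = max(18, 16) = 18
Ratio = 18 / 18 = 1.0

1.0


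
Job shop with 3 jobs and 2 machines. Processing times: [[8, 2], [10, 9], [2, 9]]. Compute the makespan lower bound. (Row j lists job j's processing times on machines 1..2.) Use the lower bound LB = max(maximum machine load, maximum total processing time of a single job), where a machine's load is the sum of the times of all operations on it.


Machine loads:
  Machine 1: 8 + 10 + 2 = 20
  Machine 2: 2 + 9 + 9 = 20
Max machine load = 20
Job totals:
  Job 1: 10
  Job 2: 19
  Job 3: 11
Max job total = 19
Lower bound = max(20, 19) = 20

20


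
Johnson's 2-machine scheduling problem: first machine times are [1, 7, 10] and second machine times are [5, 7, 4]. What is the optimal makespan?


Apply Johnson's rule:
  Group 1 (a <= b): [(1, 1, 5), (2, 7, 7)]
  Group 2 (a > b): [(3, 10, 4)]
Optimal job order: [1, 2, 3]
Schedule:
  Job 1: M1 done at 1, M2 done at 6
  Job 2: M1 done at 8, M2 done at 15
  Job 3: M1 done at 18, M2 done at 22
Makespan = 22

22


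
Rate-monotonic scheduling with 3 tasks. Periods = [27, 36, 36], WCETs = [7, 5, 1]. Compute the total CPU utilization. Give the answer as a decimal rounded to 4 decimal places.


Compute individual utilizations (exact fractions):
  Task 1: C/T = 7/27 (approx. 0.2593)
  Task 2: C/T = 5/36 (approx. 0.1389)
  Task 3: C/T = 1/36 (approx. 0.0278)
Total utilization U = 7/27 + 5/36 + 1/36 = 23/54
Rounded to 4 decimal places: U = 0.4259
RM (Liu & Layland) bound for 3 tasks = 0.779763; compare with U = 23/54 (approx. 0.425926)
U <= bound, so schedulable by RM sufficient condition.

0.4259


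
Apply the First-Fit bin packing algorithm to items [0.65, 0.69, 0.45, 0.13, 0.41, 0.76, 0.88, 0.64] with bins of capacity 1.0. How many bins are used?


Place items sequentially using First-Fit:
  Item 0.65 -> new Bin 1
  Item 0.69 -> new Bin 2
  Item 0.45 -> new Bin 3
  Item 0.13 -> Bin 1 (now 0.78)
  Item 0.41 -> Bin 3 (now 0.86)
  Item 0.76 -> new Bin 4
  Item 0.88 -> new Bin 5
  Item 0.64 -> new Bin 6
Total bins used = 6

6


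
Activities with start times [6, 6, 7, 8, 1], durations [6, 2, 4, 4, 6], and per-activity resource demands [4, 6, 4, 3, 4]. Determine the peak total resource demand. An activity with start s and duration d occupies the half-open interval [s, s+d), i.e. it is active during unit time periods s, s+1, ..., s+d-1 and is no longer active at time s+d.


Each activity i is active on [start_i, start_i + duration_i).
Compute total resource usage per time slot:
  t=0: active resources = [], total = 0
  t=1: active resources = [4], total = 4
  t=2: active resources = [4], total = 4
  t=3: active resources = [4], total = 4
  t=4: active resources = [4], total = 4
  t=5: active resources = [4], total = 4
  t=6: active resources = [4, 6, 4], total = 14
  t=7: active resources = [4, 6, 4], total = 14
  t=8: active resources = [4, 4, 3], total = 11
  t=9: active resources = [4, 4, 3], total = 11
  t=10: active resources = [4, 4, 3], total = 11
  t=11: active resources = [4, 3], total = 7
Peak resource demand = 14

14


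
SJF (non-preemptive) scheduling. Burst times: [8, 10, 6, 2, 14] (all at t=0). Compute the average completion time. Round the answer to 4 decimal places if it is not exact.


SJF order (ascending): [2, 6, 8, 10, 14]
Completion times:
  Job 1: burst=2, C=2
  Job 2: burst=6, C=8
  Job 3: burst=8, C=16
  Job 4: burst=10, C=26
  Job 5: burst=14, C=40
Average completion = 92/5 = 18.4

18.4


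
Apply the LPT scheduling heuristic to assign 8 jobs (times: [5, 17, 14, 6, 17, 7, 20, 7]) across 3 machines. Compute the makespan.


Sort jobs in decreasing order (LPT): [20, 17, 17, 14, 7, 7, 6, 5]
Assign each job to the least loaded machine:
  Machine 1: jobs [20, 7, 5], load = 32
  Machine 2: jobs [17, 14], load = 31
  Machine 3: jobs [17, 7, 6], load = 30
Makespan = max load = 32

32


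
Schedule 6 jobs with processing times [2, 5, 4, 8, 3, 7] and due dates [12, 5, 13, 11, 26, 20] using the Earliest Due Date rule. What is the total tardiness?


Sort by due date (EDD order): [(5, 5), (8, 11), (2, 12), (4, 13), (7, 20), (3, 26)]
Compute completion times and tardiness:
  Job 1: p=5, d=5, C=5, tardiness=max(0,5-5)=0
  Job 2: p=8, d=11, C=13, tardiness=max(0,13-11)=2
  Job 3: p=2, d=12, C=15, tardiness=max(0,15-12)=3
  Job 4: p=4, d=13, C=19, tardiness=max(0,19-13)=6
  Job 5: p=7, d=20, C=26, tardiness=max(0,26-20)=6
  Job 6: p=3, d=26, C=29, tardiness=max(0,29-26)=3
Total tardiness = 20

20


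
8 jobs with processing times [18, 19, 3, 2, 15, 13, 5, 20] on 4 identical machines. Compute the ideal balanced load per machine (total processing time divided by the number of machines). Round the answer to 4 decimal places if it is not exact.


Total processing time = 18 + 19 + 3 + 2 + 15 + 13 + 5 + 20 = 95
Number of machines = 4
Ideal balanced load = 95 / 4 = 23.75

23.75


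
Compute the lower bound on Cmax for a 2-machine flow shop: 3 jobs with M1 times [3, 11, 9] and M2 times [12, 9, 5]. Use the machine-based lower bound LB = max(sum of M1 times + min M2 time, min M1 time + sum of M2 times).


LB1 = sum(M1 times) + min(M2 times) = 23 + 5 = 28
LB2 = min(M1 times) + sum(M2 times) = 3 + 26 = 29
Lower bound = max(LB1, LB2) = max(28, 29) = 29

29


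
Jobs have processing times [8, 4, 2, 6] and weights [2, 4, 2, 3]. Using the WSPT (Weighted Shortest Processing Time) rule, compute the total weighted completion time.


Compute p/w ratios and sort ascending (WSPT): [(4, 4), (2, 2), (6, 3), (8, 2)]
Compute weighted completion times:
  Job (p=4,w=4): C=4, w*C=4*4=16
  Job (p=2,w=2): C=6, w*C=2*6=12
  Job (p=6,w=3): C=12, w*C=3*12=36
  Job (p=8,w=2): C=20, w*C=2*20=40
Total weighted completion time = 104

104


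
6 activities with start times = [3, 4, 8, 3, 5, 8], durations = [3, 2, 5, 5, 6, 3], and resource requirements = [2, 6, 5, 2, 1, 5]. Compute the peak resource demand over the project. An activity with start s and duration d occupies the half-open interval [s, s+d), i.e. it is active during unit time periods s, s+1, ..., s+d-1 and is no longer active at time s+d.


Each activity i is active on [start_i, start_i + duration_i).
Compute total resource usage per time slot:
  t=0: active resources = [], total = 0
  t=1: active resources = [], total = 0
  t=2: active resources = [], total = 0
  t=3: active resources = [2, 2], total = 4
  t=4: active resources = [2, 6, 2], total = 10
  t=5: active resources = [2, 6, 2, 1], total = 11
  t=6: active resources = [2, 1], total = 3
  t=7: active resources = [2, 1], total = 3
  t=8: active resources = [5, 1, 5], total = 11
  t=9: active resources = [5, 1, 5], total = 11
  t=10: active resources = [5, 1, 5], total = 11
  t=11: active resources = [5], total = 5
  t=12: active resources = [5], total = 5
Peak resource demand = 11

11


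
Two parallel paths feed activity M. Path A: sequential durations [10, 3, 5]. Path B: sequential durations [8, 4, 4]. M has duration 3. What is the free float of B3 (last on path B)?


ES(B3) = sum of predecessors on chain B = 12
EF(B3) = ES + duration = 12 + 4 = 16
Successor of B3 is M. ES(M) = max(sum(A), sum(B)) = max(18, 16) = 18
Free float = ES(successor) - EF(current) = 18 - 16 = 2

2


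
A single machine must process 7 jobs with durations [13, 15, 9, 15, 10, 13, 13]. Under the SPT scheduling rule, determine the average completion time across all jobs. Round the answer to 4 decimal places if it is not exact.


Sort jobs by processing time (SPT order): [9, 10, 13, 13, 13, 15, 15]
Compute completion times sequentially:
  Job 1: processing = 9, completes at 9
  Job 2: processing = 10, completes at 19
  Job 3: processing = 13, completes at 32
  Job 4: processing = 13, completes at 45
  Job 5: processing = 13, completes at 58
  Job 6: processing = 15, completes at 73
  Job 7: processing = 15, completes at 88
Sum of completion times = 324
Average completion time = 324/7 = 46.2857

46.2857


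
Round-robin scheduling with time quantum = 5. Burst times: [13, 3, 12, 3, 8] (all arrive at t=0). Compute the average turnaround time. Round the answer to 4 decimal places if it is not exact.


Time quantum = 5
Execution trace:
  J1 runs 5 units, time = 5
  J2 runs 3 units, time = 8
  J3 runs 5 units, time = 13
  J4 runs 3 units, time = 16
  J5 runs 5 units, time = 21
  J1 runs 5 units, time = 26
  J3 runs 5 units, time = 31
  J5 runs 3 units, time = 34
  J1 runs 3 units, time = 37
  J3 runs 2 units, time = 39
Finish times: [37, 8, 39, 16, 34]
Average turnaround = 134/5 = 26.8

26.8


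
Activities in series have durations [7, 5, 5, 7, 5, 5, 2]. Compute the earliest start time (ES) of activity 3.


Activity 3 starts after activities 1 through 2 complete.
Predecessor durations: [7, 5]
ES = 7 + 5 = 12

12


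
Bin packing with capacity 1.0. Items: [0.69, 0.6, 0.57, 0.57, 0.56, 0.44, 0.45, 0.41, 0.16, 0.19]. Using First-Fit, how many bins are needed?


Place items sequentially using First-Fit:
  Item 0.69 -> new Bin 1
  Item 0.6 -> new Bin 2
  Item 0.57 -> new Bin 3
  Item 0.57 -> new Bin 4
  Item 0.56 -> new Bin 5
  Item 0.44 -> Bin 5 (now 1.0)
  Item 0.45 -> new Bin 6
  Item 0.41 -> Bin 3 (now 0.98)
  Item 0.16 -> Bin 1 (now 0.85)
  Item 0.19 -> Bin 2 (now 0.79)
Total bins used = 6

6


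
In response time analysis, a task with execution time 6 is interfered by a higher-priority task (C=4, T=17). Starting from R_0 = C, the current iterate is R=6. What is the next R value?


R_next = C + ceil(R_prev / T_hp) * C_hp
ceil(6 / 17) = ceil(0.3529) = 1
Interference = 1 * 4 = 4
R_next = 6 + 4 = 10

10


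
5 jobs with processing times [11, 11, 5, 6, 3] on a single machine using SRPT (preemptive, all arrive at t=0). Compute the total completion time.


Since all jobs arrive at t=0, SRPT equals SPT ordering.
SPT order: [3, 5, 6, 11, 11]
Completion times:
  Job 1: p=3, C=3
  Job 2: p=5, C=8
  Job 3: p=6, C=14
  Job 4: p=11, C=25
  Job 5: p=11, C=36
Total completion time = 3 + 8 + 14 + 25 + 36 = 86

86
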